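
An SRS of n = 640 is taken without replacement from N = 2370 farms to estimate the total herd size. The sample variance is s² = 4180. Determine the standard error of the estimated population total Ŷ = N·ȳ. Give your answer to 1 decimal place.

Var(Ŷ) = N²·Var(ȳ) = N²·(1 − n/N)·s²/n.
f = 640/2370 = 0.27004219; Var(ȳ) = 0.72995781·4180/640 = 4.7675369.
Var(Ŷ) = 2370² · 4.7675369 = 2.6778778 × 10^7.
SE(Ŷ) = √(2.6778778 × 10^7) = 5174.8.

5174.8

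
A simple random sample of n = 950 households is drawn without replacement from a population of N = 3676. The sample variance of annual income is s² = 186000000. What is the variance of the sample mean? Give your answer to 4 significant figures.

145200

Under SRS without replacement, Var(ȳ) = (1 − f)·s²/n with f = n/N = 950/3676 = 0.25843308.
Var(ȳ) = (1 − 0.25843308)·186000000/950 = 0.74156692·195789.47 = 145191.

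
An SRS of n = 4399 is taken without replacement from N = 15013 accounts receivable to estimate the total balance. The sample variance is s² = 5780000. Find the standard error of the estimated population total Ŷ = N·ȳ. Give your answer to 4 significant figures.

Var(Ŷ) = N²·Var(ȳ) = N²·(1 − n/N)·s²/n.
f = 4399/15013 = 0.29301272; Var(ȳ) = 0.70698728·5780000/4399 = 928.93532.
Var(Ŷ) = 15013² · 928.93532 = 2.0937289 × 10^11.
SE(Ŷ) = √(2.0937289 × 10^11) = 457600.

457600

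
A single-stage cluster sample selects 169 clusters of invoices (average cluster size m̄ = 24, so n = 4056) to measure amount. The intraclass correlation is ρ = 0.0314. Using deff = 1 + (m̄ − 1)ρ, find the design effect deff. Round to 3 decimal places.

deff = 1 + (24 − 1)·0.0314 = 1 + 0.7222 = 1.7222.

1.722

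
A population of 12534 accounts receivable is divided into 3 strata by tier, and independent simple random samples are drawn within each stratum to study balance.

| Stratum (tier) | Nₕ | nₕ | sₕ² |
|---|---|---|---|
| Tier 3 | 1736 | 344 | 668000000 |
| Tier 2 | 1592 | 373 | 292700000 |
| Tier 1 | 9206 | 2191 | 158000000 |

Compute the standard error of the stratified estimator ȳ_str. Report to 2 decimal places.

Var(ȳ_str) = Σₕ Wₕ²(1 − fₕ)sₕ²/nₕ with Wₕ = Nₕ/N, N = 12534.
Tier 3: Wₕ = 0.13850327; term = 0.13850327²·(1 − 0.19815668)·668000000/344 = 29869.475.
Tier 2: Wₕ = 0.12701452; term = 0.12701452²·(1 − 0.23429648)·292700000/373 = 9693.5148.
Tier 1: Wₕ = 0.73448221; term = 0.73448221²·(1 − 0.23799696)·158000000/2191 = 29643.807.
Sum = 69206.797.
SE = √(69206.797) = 263.07.

263.07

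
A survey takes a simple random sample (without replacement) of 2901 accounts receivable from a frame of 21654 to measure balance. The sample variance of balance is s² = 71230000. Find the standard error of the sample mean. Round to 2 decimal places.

145.82

Under SRS without replacement, Var(ȳ) = (1 − f)·s²/n with f = n/N = 2901/21654 = 0.13397063.
Var(ȳ) = (1 − 0.13397063)·71230000/2901 = 0.86602937·24553.602 = 21264.141.
SE(ȳ) = √(21264.141) = 145.82.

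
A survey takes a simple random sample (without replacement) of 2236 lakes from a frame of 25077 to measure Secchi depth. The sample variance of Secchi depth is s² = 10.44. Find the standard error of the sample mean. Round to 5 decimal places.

Under SRS without replacement, Var(ȳ) = (1 − f)·s²/n with f = n/N = 2236/25077 = 0.08916537.
Var(ȳ) = (1 − 0.08916537)·10.44/2236 = 0.91083463·0.0046690519 = 0.0042527341.
SE(ȳ) = √(0.0042527341) = 0.06521.

0.06521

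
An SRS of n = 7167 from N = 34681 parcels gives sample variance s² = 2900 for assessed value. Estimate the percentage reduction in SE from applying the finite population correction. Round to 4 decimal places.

10.9301

f = n/N = 7167/34681 = 0.20665494.
SE_no-fpc = √(s²/n) = 0.63610718; SE_fpc = √((1−f)s²/n) = 0.56658015.
Ratio = √(1−f) = 0.89069920. Reduction = 100·(1 − 0.89069920) = 10.9301%.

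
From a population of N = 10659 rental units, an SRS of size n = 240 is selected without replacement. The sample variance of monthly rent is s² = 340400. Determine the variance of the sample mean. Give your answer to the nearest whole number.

1386

Under SRS without replacement, Var(ȳ) = (1 − f)·s²/n with f = n/N = 240/10659 = 0.02251618.
Var(ȳ) = (1 − 0.02251618)·340400/240 = 0.97748382·1418.3333 = 1386.3979.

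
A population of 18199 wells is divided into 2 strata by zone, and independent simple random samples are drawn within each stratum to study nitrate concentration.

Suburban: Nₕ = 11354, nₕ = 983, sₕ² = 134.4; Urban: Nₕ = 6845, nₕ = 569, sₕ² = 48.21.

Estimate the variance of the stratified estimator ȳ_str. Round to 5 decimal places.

0.05960

Var(ȳ_str) = Σₕ Wₕ²(1 − fₕ)sₕ²/nₕ with Wₕ = Nₕ/N, N = 18199.
Suburban: Wₕ = 0.62388043; term = 0.62388043²·(1 − 0.08657742)·134.4/983 = 0.048609396.
Urban: Wₕ = 0.37611957; term = 0.37611957²·(1 − 0.08312637)·48.21/569 = 0.010989709.
Sum = 0.059599105.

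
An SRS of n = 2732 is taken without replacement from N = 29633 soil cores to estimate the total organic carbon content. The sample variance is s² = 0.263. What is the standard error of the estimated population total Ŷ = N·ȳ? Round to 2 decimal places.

277.02

Var(Ŷ) = N²·Var(ȳ) = N²·(1 − n/N)·s²/n.
f = 2732/29633 = 0.09219451; Var(ȳ) = 0.90780549·0.263/2732 = 8.7391231 × 10^-5.
Var(Ŷ) = 29633² · (8.7391231 × 10^-5) = 76739.524.
SE(Ŷ) = √(76739.524) = 277.02.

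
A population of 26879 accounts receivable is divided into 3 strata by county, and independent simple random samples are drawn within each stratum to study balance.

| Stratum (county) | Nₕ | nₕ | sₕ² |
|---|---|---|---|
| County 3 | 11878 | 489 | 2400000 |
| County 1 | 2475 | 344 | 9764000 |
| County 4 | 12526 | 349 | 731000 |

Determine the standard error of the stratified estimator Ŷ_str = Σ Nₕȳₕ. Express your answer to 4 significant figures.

Var(Ŷ_str) = Σₕ Nₕ²(1 − fₕ)sₕ²/nₕ.
County 3: 11878²·(1 − 489/11878)·2400000/489 = 6.6394376 × 10^11.
County 1: 2475²·(1 − 344/2475)·9764000/344 = 1.4970213 × 10^11.
County 4: 12526²·(1 − 349/12526)·731000/349 = 3.1948073 × 10^11.
Sum = 1.1331266 × 10^12.
SE = √(1.1331266 × 10^12) = 1.064 × 10^6.

1.064 × 10^6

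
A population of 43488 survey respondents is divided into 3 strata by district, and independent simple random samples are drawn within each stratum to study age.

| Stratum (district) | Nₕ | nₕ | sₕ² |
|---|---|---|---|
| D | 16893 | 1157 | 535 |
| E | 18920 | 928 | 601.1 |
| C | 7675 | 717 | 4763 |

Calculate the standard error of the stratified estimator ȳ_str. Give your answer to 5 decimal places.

0.60759

Var(ȳ_str) = Σₕ Wₕ²(1 − fₕ)sₕ²/nₕ with Wₕ = Nₕ/N, N = 43488.
D: Wₕ = 0.38845199; term = 0.38845199²·(1 − 0.06848991)·535/1157 = 0.064995409.
E: Wₕ = 0.43506255; term = 0.43506255²·(1 − 0.04904863)·601.1/928 = 0.11658977.
C: Wₕ = 0.17648547; term = 0.17648547²·(1 − 0.09342020)·4763/717 = 0.1875795.
Sum = 0.36916468.
SE = √(0.36916468) = 0.60759.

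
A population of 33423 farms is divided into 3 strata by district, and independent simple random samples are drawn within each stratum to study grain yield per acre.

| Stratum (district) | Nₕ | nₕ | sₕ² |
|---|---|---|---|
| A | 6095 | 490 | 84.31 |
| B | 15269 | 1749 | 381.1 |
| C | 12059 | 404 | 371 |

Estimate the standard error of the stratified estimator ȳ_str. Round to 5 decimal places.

Var(ȳ_str) = Σₕ Wₕ²(1 − fₕ)sₕ²/nₕ with Wₕ = Nₕ/N, N = 33423.
A: Wₕ = 0.18235945; term = 0.18235945²·(1 − 0.08039377)·84.31/490 = 0.0052618865.
B: Wₕ = 0.45684110; term = 0.45684110²·(1 − 0.11454581)·381.1/1749 = 0.040266656.
C: Wₕ = 0.36079945; term = 0.36079945²·(1 − 0.03350195)·371/404 = 0.11553811.
Sum = 0.16106665.
SE = √(0.16106665) = 0.40133.

0.40133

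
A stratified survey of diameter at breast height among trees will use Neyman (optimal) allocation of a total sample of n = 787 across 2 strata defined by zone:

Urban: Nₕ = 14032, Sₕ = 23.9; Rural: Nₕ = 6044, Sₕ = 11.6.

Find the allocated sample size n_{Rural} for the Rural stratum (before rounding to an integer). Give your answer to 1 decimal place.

Neyman allocation: nₕ = n·NₕSₕ / Σⱼ NⱼSⱼ.
Σ NⱼSⱼ = 14032·23.9 + 6044·11.6 = 405475.2.
n_{Rural} = 787·6044·11.6 / 405475.2 = 136.1.

136.1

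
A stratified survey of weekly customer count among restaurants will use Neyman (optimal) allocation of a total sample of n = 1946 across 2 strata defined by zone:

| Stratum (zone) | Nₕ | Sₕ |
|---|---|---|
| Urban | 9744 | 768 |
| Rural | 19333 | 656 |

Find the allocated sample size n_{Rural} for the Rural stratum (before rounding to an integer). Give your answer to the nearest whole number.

1224

Neyman allocation: nₕ = n·NₕSₕ / Σⱼ NⱼSⱼ.
Σ NⱼSⱼ = 9744·768 + 19333·656 = 2.016584 × 10^7.
n_{Rural} = 1946·19333·656 / (2.016584 × 10^7) = 1224.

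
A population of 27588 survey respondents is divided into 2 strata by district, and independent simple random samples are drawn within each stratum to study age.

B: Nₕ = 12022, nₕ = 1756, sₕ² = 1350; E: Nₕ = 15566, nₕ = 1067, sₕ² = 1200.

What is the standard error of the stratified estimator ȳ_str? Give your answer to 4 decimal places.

0.6769

Var(ȳ_str) = Σₕ Wₕ²(1 − fₕ)sₕ²/nₕ with Wₕ = Nₕ/N, N = 27588.
B: Wₕ = 0.43576918; term = 0.43576918²·(1 − 0.14606555)·1350/1756 = 0.12466565.
E: Wₕ = 0.56423082; term = 0.56423082²·(1 − 0.06854683)·1200/1067 = 0.33349664.
Sum = 0.45816229.
SE = √(0.45816229) = 0.6769.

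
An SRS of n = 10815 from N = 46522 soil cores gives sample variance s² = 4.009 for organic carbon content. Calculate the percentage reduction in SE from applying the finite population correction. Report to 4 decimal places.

12.3912

f = n/N = 10815/46522 = 0.23247066.
SE_no-fpc = √(s²/n) = 0.019253282; SE_fpc = √((1−f)s²/n) = 0.01686756.
Ratio = √(1−f) = 0.87608752. Reduction = 100·(1 − 0.87608752) = 12.3912%.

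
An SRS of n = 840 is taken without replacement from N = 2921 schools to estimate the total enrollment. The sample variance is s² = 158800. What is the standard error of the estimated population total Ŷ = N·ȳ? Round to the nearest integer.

33899

Var(Ŷ) = N²·Var(ȳ) = N²·(1 − n/N)·s²/n.
f = 840/2921 = 0.28757275; Var(ȳ) = 0.71242725·158800/840 = 134.68268.
Var(Ŷ) = 2921² · 134.68268 = 1.1491451 × 10^9.
SE(Ŷ) = √(1.1491451 × 10^9) = 33899.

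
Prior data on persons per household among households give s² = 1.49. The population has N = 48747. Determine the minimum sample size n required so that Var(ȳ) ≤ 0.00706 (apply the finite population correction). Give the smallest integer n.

211

Without fpc, n₀ = s²/D = 1.49/0.00706 = 211.0482.
With fpc, (1 − n/N)·s²/n ≤ D requires n ≥ n₀/(1 + n₀/N) = 211.0482/(1 + 211.0482/48747) = 210.1384.
Rounding up, n = 211.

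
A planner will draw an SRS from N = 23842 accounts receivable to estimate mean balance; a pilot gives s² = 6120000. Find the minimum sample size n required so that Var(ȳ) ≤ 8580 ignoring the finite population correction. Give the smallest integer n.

Without fpc, n₀ = s²/D = 6120000/8580 = 713.2867.
Rounding up, n = 714.

714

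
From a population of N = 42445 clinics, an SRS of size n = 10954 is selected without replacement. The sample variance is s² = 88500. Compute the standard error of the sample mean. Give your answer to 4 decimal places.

Under SRS without replacement, Var(ȳ) = (1 − f)·s²/n with f = n/N = 10954/42445 = 0.25807516.
Var(ȳ) = (1 − 0.25807516)·88500/10954 = 0.74192484·8.0792405 = 5.9941892.
SE(ȳ) = √(5.9941892) = 2.4483.

2.4483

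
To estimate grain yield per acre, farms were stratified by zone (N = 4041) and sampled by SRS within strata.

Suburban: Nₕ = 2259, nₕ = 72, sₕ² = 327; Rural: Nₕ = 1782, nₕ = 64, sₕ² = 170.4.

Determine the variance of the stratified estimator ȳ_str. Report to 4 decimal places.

1.8732

Var(ȳ_str) = Σₕ Wₕ²(1 − fₕ)sₕ²/nₕ with Wₕ = Nₕ/N, N = 4041.
Suburban: Wₕ = 0.55902004; term = 0.55902004²·(1 − 0.03187251)·327/72 = 1.3740501.
Rural: Wₕ = 0.44097996; term = 0.44097996²·(1 − 0.03591470)·170.4/64 = 0.49916345.
Sum = 1.8732136.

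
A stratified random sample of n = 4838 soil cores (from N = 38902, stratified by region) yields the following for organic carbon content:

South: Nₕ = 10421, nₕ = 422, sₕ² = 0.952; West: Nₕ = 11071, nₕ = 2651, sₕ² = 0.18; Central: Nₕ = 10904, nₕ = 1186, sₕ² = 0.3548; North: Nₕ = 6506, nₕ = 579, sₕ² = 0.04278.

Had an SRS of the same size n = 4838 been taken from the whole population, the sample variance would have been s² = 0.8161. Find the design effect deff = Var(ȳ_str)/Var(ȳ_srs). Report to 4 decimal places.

Var(ȳ_str) = Σ Wₕ²(1−fₕ)sₕ²/nₕ with Wₕ = Nₕ/38902:
  South: (10421/38902)²·(1−422/10421)·0.952/422 = 1.5532687 × 10^-4
  West: (11071/38902)²·(1−2651/11071)·0.18/2651 = 4.1823258 × 10^-6
  Central: (10904/38902)²·(1−1186/10904)·0.3548/1186 = 2.0946806 × 10^-5
  North: (6506/38902)²·(1−579/6506)·0.04278/579 = 1.8826403 × 10^-6
  → Var(ȳ_str) = 1.8233864 × 10^-4.
Var(ȳ_srs) = (1 − 4838/38902)·0.8161/4838 = 1.4770705 × 10^-4.
deff = (1.8233864 × 10^-4) / (1.4770705 × 10^-4) = 1.2345.

1.2345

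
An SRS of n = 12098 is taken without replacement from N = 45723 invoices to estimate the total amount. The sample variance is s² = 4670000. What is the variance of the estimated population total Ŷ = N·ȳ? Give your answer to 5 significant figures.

5.9347 × 10^11

Var(Ŷ) = N²·Var(ȳ) = N²·(1 − n/N)·s²/n.
f = 12098/45723 = 0.26459331; Var(ȳ) = 0.73540669·4670000/12098 = 283.87744.
Var(Ŷ) = 45723² · 283.87744 = 5.9347211 × 10^11.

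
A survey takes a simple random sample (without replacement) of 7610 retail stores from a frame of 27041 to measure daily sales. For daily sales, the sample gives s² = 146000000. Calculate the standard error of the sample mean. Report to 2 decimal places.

Under SRS without replacement, Var(ȳ) = (1 − f)·s²/n with f = n/N = 7610/27041 = 0.28142450.
Var(ȳ) = (1 − 0.28142450)·146000000/7610 = 0.71857550·19185.283 = 13786.074.
SE(ȳ) = √(13786.074) = 117.41.

117.41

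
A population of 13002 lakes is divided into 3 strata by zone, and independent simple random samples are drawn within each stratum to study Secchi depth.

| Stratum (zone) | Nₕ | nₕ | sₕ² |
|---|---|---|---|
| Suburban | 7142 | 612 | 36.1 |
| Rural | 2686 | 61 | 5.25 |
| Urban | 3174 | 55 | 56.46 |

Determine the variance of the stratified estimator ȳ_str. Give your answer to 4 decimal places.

0.0800

Var(ȳ_str) = Σₕ Wₕ²(1 − fₕ)sₕ²/nₕ with Wₕ = Nₕ/N, N = 13002.
Suburban: Wₕ = 0.54930011; term = 0.54930011²·(1 − 0.08569028)·36.1/612 = 0.016273032.
Rural: Wₕ = 0.20658360; term = 0.20658360²·(1 − 0.02271035)·5.25/61 = 0.0035895868.
Urban: Wₕ = 0.24411629; term = 0.24411629²·(1 − 0.01732829)·56.46/55 = 0.060114627.
Sum = 0.079977246.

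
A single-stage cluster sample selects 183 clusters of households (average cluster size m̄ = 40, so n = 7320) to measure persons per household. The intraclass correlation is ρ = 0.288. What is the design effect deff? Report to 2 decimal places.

deff = 1 + (40 − 1)·0.288 = 1 + 11.232 = 12.232.

12.23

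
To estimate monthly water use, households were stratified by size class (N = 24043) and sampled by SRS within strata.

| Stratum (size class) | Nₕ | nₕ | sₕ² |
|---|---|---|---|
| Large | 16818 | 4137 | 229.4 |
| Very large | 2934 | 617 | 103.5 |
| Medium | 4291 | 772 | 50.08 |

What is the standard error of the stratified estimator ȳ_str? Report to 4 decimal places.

Var(ȳ_str) = Σₕ Wₕ²(1 − fₕ)sₕ²/nₕ with Wₕ = Nₕ/N, N = 24043.
Large: Wₕ = 0.69949674; term = 0.69949674²·(1 − 0.24598644)·229.4/4137 = 0.020457777.
Very large: Wₕ = 0.12203136; term = 0.12203136²·(1 − 0.21029312)·103.5/617 = 0.0019727135.
Medium: Wₕ = 0.17847190; term = 0.17847190²·(1 − 0.17991144)·50.08/772 = 0.0016945231.
Sum = 0.024125014.
SE = √(0.024125014) = 0.1553.

0.1553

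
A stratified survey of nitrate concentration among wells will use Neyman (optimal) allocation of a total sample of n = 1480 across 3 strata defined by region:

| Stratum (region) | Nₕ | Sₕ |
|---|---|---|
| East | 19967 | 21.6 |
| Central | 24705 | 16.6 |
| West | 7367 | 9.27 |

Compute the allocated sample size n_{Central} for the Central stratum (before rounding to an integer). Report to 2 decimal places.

667.21

Neyman allocation: nₕ = n·NₕSₕ / Σⱼ NⱼSⱼ.
Σ NⱼSⱼ = 19967·21.6 + 24705·16.6 + 7367·9.27 = 909682.29.
n_{Central} = 1480·24705·16.6 / 909682.29 = 667.21.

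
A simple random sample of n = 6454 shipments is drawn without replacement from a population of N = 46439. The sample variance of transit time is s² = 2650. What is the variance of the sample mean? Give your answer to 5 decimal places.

Under SRS without replacement, Var(ȳ) = (1 − f)·s²/n with f = n/N = 6454/46439 = 0.13897801.
Var(ȳ) = (1 − 0.13897801)·2650/6454 = 0.86102199·0.41059808 = 0.35353397.

0.35353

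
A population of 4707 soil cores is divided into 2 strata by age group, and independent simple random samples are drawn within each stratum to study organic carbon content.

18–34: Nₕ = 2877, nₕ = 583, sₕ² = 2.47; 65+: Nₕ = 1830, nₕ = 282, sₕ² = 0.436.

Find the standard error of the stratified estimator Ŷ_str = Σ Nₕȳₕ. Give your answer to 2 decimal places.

Var(Ŷ_str) = Σₕ Nₕ²(1 − fₕ)sₕ²/nₕ.
18–34: 2877²·(1 − 583/2877)·2.47/583 = 27961.578.
65+: 1830²·(1 − 282/1830)·0.436/282 = 4379.8519.
Sum = 32341.43.
SE = √(32341.43) = 179.84.

179.84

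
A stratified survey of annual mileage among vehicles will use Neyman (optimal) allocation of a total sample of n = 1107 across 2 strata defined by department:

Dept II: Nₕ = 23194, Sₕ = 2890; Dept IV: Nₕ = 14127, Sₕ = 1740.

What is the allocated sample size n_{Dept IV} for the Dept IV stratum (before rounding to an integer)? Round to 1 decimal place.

Neyman allocation: nₕ = n·NₕSₕ / Σⱼ NⱼSⱼ.
Σ NⱼSⱼ = 23194·2890 + 14127·1740 = 9.161164 × 10^7.
n_{Dept IV} = 1107·14127·1740 / (9.161164 × 10^7) = 297.0.

297.0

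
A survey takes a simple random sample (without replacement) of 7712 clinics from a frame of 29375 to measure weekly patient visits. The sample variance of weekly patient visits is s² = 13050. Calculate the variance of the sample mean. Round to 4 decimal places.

Under SRS without replacement, Var(ȳ) = (1 − f)·s²/n with f = n/N = 7712/29375 = 0.26253617.
Var(ȳ) = (1 − 0.26253617)·13050/7712 = 0.73746383·1.692168 = 1.2479127.

1.2479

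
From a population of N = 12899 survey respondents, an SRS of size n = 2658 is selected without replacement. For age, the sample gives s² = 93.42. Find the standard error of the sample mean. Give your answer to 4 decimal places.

Under SRS without replacement, Var(ȳ) = (1 − f)·s²/n with f = n/N = 2658/12899 = 0.20606249.
Var(ȳ) = (1 − 0.20606249)·93.42/2658 = 0.79393751·0.035146727 = 0.027904305.
SE(ȳ) = √(0.027904305) = 0.1670.

0.1670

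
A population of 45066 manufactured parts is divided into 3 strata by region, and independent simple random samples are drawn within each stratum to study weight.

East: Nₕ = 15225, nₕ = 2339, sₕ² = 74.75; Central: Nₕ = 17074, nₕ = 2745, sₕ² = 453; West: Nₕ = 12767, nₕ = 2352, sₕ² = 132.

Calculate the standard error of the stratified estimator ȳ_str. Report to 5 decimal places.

0.16322

Var(ȳ_str) = Σₕ Wₕ²(1 − fₕ)sₕ²/nₕ with Wₕ = Nₕ/N, N = 45066.
East: Wₕ = 0.33783784; term = 0.33783784²·(1 − 0.15362890)·74.75/2339 = 0.0030871546.
Central: Wₕ = 0.37886655; term = 0.37886655²·(1 − 0.16077076)·453/2745 = 0.019879662.
West: Wₕ = 0.28329561; term = 0.28329561²·(1 − 0.18422495)·132/2352 = 0.0036744024.
Sum = 0.026641219.
SE = √(0.026641219) = 0.16322.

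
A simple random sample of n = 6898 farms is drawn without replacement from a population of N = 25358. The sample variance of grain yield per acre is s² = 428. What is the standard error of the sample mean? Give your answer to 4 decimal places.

Under SRS without replacement, Var(ȳ) = (1 − f)·s²/n with f = n/N = 6898/25358 = 0.27202461.
Var(ȳ) = (1 − 0.27202461)·428/6898 = 0.72797539·0.06204697 = 0.045168667.
SE(ȳ) = √(0.045168667) = 0.2125.

0.2125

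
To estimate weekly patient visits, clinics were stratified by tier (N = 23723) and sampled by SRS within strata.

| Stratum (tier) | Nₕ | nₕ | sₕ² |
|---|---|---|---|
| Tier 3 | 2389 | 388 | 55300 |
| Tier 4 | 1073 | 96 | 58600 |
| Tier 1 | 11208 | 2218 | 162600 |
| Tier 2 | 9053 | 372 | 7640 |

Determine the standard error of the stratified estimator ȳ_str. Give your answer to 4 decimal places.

4.2826

Var(ȳ_str) = Σₕ Wₕ²(1 − fₕ)sₕ²/nₕ with Wₕ = Nₕ/N, N = 23723.
Tier 3: Wₕ = 0.10070396; term = 0.10070396²·(1 − 0.16241105)·55300/388 = 1.2106467.
Tier 4: Wₕ = 0.04523037; term = 0.04523037²·(1 − 0.08946878)·58600/96 = 1.1370549.
Tier 1: Wₕ = 0.47245289; term = 0.47245289²·(1 − 0.19789436)·162600/2218 = 13.12525.
Tier 2: Wₕ = 0.38161278; term = 0.38161278²·(1 − 0.04109135)·7640/372 = 2.8679626.
Sum = 18.340914.
SE = √(18.340914) = 4.2826.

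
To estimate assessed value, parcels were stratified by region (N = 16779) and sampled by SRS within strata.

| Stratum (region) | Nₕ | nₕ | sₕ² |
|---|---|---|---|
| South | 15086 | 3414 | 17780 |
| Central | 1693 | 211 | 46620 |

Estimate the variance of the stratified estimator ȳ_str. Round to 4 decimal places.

Var(ȳ_str) = Σₕ Wₕ²(1 − fₕ)sₕ²/nₕ with Wₕ = Nₕ/N, N = 16779.
South: Wₕ = 0.89910007; term = 0.89910007²·(1 − 0.22630253)·17780/3414 = 3.2572829.
Central: Wₕ = 0.10089993; term = 0.10089993²·(1 − 0.12463083)·46620/211 = 1.9690776.
Sum = 5.2263605.

5.2264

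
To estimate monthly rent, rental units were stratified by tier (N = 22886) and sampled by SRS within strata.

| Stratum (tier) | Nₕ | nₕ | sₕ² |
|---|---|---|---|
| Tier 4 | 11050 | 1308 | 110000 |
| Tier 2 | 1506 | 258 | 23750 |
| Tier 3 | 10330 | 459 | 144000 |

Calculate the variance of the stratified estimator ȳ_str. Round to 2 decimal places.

78.69

Var(ȳ_str) = Σₕ Wₕ²(1 − fₕ)sₕ²/nₕ with Wₕ = Nₕ/N, N = 22886.
Tier 4: Wₕ = 0.48282793; term = 0.48282793²·(1 − 0.11837104)·110000/1308 = 17.28445.
Tier 2: Wₕ = 0.06580442; term = 0.06580442²·(1 − 0.17131474)·23750/258 = 0.3303267.
Tier 3: Wₕ = 0.45136765; term = 0.45136765²·(1 − 0.04443369)·144000/459 = 61.076127.
Sum = 78.690904.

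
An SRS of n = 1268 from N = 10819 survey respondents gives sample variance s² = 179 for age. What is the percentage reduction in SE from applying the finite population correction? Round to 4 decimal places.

f = n/N = 1268/10819 = 0.11720122.
SE_no-fpc = √(s²/n) = 0.37572223; SE_fpc = √((1−f)s²/n) = 0.35301873.
Ratio = √(1−f) = 0.93957372. Reduction = 100·(1 − 0.93957372) = 6.0426%.

6.0426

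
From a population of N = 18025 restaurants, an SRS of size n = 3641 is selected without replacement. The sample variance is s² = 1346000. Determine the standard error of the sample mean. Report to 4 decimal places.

Under SRS without replacement, Var(ȳ) = (1 − f)·s²/n with f = n/N = 3641/18025 = 0.20199723.
Var(ȳ) = (1 − 0.20199723)·1346000/3641 = 0.79800277·369.67866 = 295.0046.
SE(ȳ) = √(295.0046) = 17.1757.

17.1757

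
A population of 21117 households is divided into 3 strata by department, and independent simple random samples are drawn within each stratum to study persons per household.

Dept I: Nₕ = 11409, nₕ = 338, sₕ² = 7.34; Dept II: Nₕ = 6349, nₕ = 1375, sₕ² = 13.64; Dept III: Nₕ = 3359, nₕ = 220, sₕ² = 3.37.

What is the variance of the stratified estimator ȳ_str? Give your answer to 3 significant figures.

0.00722

Var(ȳ_str) = Σₕ Wₕ²(1 − fₕ)sₕ²/nₕ with Wₕ = Nₕ/N, N = 21117.
Dept I: Wₕ = 0.54027561; term = 0.54027561²·(1 − 0.02962573)·7.34/338 = 0.0061510513.
Dept II: Wₕ = 0.30065824; term = 0.30065824²·(1 − 0.21656954)·13.64/1375 = 7.0251943 × 10^-4.
Dept III: Wₕ = 0.15906616; term = 0.15906616²·(1 − 0.06549568)·3.37/220 = 3.6219638 × 10^-4.
Sum = 0.0072157671.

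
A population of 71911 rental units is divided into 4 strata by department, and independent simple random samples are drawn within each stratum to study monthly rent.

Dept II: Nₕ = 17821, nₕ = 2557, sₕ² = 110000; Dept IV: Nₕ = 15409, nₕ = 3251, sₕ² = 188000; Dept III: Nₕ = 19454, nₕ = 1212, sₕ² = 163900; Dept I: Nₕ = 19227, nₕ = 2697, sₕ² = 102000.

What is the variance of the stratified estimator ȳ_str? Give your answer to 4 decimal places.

Var(ȳ_str) = Σₕ Wₕ²(1 − fₕ)sₕ²/nₕ with Wₕ = Nₕ/N, N = 71911.
Dept II: Wₕ = 0.24782022; term = 0.24782022²·(1 − 0.14348241)·110000/2557 = 2.2629332.
Dept IV: Wₕ = 0.21427876; term = 0.21427876²·(1 − 0.21098060)·188000/3251 = 2.0950135.
Dept III: Wₕ = 0.27052885; term = 0.27052885²·(1 − 0.06230081)·163900/1212 = 9.2804074.
Dept I: Wₕ = 0.26737217; term = 0.26737217²·(1 − 0.14027149)·102000/2697 = 2.3244111.
Sum = 15.962765.

15.9628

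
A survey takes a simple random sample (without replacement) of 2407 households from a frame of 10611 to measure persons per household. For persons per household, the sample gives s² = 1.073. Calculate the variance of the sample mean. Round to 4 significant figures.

3.447 × 10^-4

Under SRS without replacement, Var(ȳ) = (1 − f)·s²/n with f = n/N = 2407/10611 = 0.22684007.
Var(ȳ) = (1 − 0.22684007)·1.073/2407 = 0.77315993·4.4578313 × 10^-4 = 3.4466165 × 10^-4.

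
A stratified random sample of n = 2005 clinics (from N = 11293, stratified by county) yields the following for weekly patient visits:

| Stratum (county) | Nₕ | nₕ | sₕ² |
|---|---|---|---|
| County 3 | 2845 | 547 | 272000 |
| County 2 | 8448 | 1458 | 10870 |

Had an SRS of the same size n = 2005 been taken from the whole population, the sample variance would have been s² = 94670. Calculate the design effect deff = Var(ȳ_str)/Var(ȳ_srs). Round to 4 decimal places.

Var(ȳ_str) = Σ Wₕ²(1−fₕ)sₕ²/nₕ with Wₕ = Nₕ/11293:
  County 3: (2845/11293)²·(1−547/2845)·272000/547 = 25.49149
  County 2: (8448/11293)²·(1−1458/8448)·10870/1458 = 3.4521086
  → Var(ȳ_str) = 28.943599.
Var(ȳ_srs) = (1 − 2005/11293)·94670/2005 = 38.833888.
deff = 28.943599 / 38.833888 = 0.7453.

0.7453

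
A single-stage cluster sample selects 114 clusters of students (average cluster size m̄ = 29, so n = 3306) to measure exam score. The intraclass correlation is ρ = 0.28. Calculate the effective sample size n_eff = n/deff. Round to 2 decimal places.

deff = 1 + (29 − 1)·0.28 = 1 + 7.84 = 8.84.
n_eff = 3306 / 8.84 = 373.98.

373.98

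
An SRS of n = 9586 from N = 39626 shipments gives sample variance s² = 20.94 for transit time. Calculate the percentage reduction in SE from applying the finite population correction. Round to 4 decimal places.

f = n/N = 9586/39626 = 0.24191188.
SE_no-fpc = √(s²/n) = 0.046737946; SE_fpc = √((1−f)s²/n) = 0.040693915.
Ratio = √(1−f) = 0.87068256. Reduction = 100·(1 − 0.87068256) = 12.9317%.

12.9317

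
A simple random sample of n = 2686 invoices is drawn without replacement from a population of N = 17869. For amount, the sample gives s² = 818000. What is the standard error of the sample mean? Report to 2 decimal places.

Under SRS without replacement, Var(ȳ) = (1 − f)·s²/n with f = n/N = 2686/17869 = 0.15031619.
Var(ȳ) = (1 − 0.15031619)·818000/2686 = 0.84968381·304.54207 = 258.76447.
SE(ȳ) = √(258.76447) = 16.09.

16.09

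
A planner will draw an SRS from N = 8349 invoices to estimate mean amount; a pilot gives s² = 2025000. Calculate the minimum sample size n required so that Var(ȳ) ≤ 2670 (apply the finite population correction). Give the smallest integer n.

Without fpc, n₀ = s²/D = 2025000/2670 = 758.4270.
With fpc, (1 − n/N)·s²/n ≤ D requires n ≥ n₀/(1 + n₀/N) = 758.4270/(1 + 758.4270/8349) = 695.2685.
Rounding up, n = 696.

696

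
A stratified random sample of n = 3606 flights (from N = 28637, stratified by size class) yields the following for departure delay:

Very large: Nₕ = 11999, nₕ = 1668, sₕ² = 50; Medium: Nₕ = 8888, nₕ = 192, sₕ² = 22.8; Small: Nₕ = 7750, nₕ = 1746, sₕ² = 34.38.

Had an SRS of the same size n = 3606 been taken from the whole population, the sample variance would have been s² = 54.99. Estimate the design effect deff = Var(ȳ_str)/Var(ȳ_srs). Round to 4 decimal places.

Var(ȳ_str) = Σ Wₕ²(1−fₕ)sₕ²/nₕ with Wₕ = Nₕ/28637:
  Very large: (11999/28637)²·(1−1668/11999)·50/1668 = 0.004531128
  Medium: (8888/28637)²·(1−192/8888)·22.8/192 = 0.011191857
  Small: (7750/28637)²·(1−1746/7750)·34.38/1746 = 0.0011172464
  → Var(ȳ_str) = 0.016840231.
Var(ȳ_srs) = (1 − 3606/28637)·54.99/3606 = 0.013329341.
deff = 0.016840231 / 0.013329341 = 1.2634.

1.2634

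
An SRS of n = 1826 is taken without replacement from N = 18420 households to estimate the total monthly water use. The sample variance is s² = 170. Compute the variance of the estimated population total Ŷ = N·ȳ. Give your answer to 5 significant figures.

2.8457 × 10^7

Var(Ŷ) = N²·Var(ȳ) = N²·(1 − n/N)·s²/n.
f = 1826/18420 = 0.09913138; Var(ȳ) = 0.90086862·170/1826 = 0.083870573.
Var(Ŷ) = 18420² · 0.083870573 = 2.8456983 × 10^7.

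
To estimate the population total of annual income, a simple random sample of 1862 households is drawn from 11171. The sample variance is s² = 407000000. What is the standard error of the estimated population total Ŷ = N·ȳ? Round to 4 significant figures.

4.768 × 10^6

Var(Ŷ) = N²·Var(ȳ) = N²·(1 − n/N)·s²/n.
f = 1862/11171 = 0.16668159; Var(ȳ) = 0.83331841·407000000/1862 = 182148.55.
Var(Ŷ) = 11171² · 182148.55 = 2.2730544 × 10^13.
SE(Ŷ) = √(2.2730544 × 10^13) = 4.768 × 10^6.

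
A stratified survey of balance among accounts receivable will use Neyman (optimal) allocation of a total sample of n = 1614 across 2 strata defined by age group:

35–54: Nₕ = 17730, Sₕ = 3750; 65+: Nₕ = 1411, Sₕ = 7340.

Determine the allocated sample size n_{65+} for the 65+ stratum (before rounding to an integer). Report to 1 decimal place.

Neyman allocation: nₕ = n·NₕSₕ / Σⱼ NⱼSⱼ.
Σ NⱼSⱼ = 17730·3750 + 1411·7340 = 7.684424 × 10^7.
n_{65+} = 1614·1411·7340 / (7.684424 × 10^7) = 217.5.

217.5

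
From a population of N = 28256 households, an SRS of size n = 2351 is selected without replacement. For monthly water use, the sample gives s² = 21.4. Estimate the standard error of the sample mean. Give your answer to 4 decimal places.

Under SRS without replacement, Var(ȳ) = (1 − f)·s²/n with f = n/N = 2351/28256 = 0.08320357.
Var(ȳ) = (1 − 0.08320357)·21.4/2351 = 0.91679643·0.0091025096 = 0.0083451483.
SE(ȳ) = √(0.0083451483) = 0.0914.

0.0914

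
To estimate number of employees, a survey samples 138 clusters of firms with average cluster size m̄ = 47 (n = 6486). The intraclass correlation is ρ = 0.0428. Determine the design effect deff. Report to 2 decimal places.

deff = 1 + (47 − 1)·0.0428 = 1 + 1.9688 = 2.9688.

2.97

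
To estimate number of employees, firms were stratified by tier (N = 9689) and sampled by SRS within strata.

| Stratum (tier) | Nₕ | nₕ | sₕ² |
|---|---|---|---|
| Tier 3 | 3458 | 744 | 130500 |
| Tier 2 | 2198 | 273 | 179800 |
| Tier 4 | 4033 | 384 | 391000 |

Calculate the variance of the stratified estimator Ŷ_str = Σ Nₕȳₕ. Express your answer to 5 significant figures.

1.9418 × 10^10

Var(Ŷ_str) = Σₕ Nₕ²(1 − fₕ)sₕ²/nₕ.
Tier 3: 3458²·(1 − 744/3458)·130500/744 = 1.6461614 × 10^9.
Tier 2: 2198²·(1 − 273/2198)·179800/273 = 2.7866695 × 10^9.
Tier 4: 4033²·(1 − 384/4033)·391000/384 = 1.4984685 × 10^10.
Sum = 1.9417516 × 10^10.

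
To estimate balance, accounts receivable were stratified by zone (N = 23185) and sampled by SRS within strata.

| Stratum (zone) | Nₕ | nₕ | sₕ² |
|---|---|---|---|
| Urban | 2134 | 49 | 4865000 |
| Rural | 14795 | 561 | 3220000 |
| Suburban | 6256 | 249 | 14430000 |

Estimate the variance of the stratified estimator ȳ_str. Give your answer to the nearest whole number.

7122

Var(ȳ_str) = Σₕ Wₕ²(1 − fₕ)sₕ²/nₕ with Wₕ = Nₕ/N, N = 23185.
Urban: Wₕ = 0.09204227; term = 0.09204227²·(1 − 0.02296157)·4865000/49 = 821.81306.
Rural: Wₕ = 0.63812810; term = 0.63812810²·(1 − 0.03791822)·3220000/561 = 2248.6442.
Suburban: Wₕ = 0.26982963; term = 0.26982963²·(1 − 0.03980179)·14430000/249 = 4051.419.
Sum = 7121.8763.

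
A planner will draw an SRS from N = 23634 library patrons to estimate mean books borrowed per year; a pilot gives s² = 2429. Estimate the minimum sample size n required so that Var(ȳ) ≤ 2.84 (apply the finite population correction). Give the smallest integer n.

Without fpc, n₀ = s²/D = 2429/2.84 = 855.2817.
With fpc, (1 − n/N)·s²/n ≤ D requires n ≥ n₀/(1 + n₀/N) = 855.2817/(1 + 855.2817/23634) = 825.4112.
Rounding up, n = 826.

826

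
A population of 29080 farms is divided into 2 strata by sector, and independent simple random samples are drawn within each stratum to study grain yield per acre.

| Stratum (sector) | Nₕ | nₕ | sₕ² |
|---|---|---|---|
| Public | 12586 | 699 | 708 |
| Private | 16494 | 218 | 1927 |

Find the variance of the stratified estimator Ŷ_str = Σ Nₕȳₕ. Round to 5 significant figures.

2.5245 × 10^9

Var(Ŷ_str) = Σₕ Nₕ²(1 − fₕ)sₕ²/nₕ.
Public: 12586²·(1 − 699/12586)·708/699 = 1.5153609 × 10^8.
Private: 16494²·(1 − 218/16494)·1927/218 = 2.3730063 × 10^9.
Sum = 2.5245424 × 10^9.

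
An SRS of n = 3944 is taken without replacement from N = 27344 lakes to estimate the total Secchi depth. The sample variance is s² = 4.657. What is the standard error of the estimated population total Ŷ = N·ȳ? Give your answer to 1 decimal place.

869.2

Var(Ŷ) = N²·Var(ȳ) = N²·(1 − n/N)·s²/n.
f = 3944/27344 = 0.14423640; Var(ȳ) = 0.85576360·4.657/3944 = 0.0010104693.
Var(Ŷ) = 27344² · 0.0010104693 = 755522.17.
SE(Ŷ) = √(755522.17) = 869.2.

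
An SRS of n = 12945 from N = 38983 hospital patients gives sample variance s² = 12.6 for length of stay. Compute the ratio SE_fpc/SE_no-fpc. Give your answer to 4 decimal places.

f = n/N = 12945/38983 = 0.33206782.
SE_no-fpc = √(s²/n) = 0.031198538; SE_fpc = √((1−f)s²/n) = 0.025497666.
Ratio = √(1−f) = 0.81727118.

0.8173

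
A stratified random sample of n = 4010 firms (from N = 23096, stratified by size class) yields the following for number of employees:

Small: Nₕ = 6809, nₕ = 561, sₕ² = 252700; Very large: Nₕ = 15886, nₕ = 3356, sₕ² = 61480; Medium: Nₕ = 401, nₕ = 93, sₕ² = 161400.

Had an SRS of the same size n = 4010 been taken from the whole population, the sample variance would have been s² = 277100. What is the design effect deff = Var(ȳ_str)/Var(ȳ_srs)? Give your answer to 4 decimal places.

Var(ȳ_str) = Σ Wₕ²(1−fₕ)sₕ²/nₕ with Wₕ = Nₕ/23096:
  Small: (6809/23096)²·(1−561/6809)·252700/561 = 35.924704
  Very large: (15886/23096)²·(1−3356/15886)·61480/3356 = 6.8360305
  Medium: (401/23096)²·(1−93/401)·161400/93 = 0.40182979
  → Var(ȳ_str) = 43.162564.
Var(ȳ_srs) = (1 − 4010/23096)·277100/4010 = 57.104496.
deff = 43.162564 / 57.104496 = 0.7559.

0.7559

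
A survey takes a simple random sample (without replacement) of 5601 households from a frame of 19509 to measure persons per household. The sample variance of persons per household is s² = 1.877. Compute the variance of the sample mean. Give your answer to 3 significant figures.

Under SRS without replacement, Var(ȳ) = (1 − f)·s²/n with f = n/N = 5601/19509 = 0.28709826.
Var(ȳ) = (1 − 0.28709826)·1.877/5601 = 0.71290174·3.3511873 × 10^-4 = 2.3890672 × 10^-4.

2.39 × 10^-4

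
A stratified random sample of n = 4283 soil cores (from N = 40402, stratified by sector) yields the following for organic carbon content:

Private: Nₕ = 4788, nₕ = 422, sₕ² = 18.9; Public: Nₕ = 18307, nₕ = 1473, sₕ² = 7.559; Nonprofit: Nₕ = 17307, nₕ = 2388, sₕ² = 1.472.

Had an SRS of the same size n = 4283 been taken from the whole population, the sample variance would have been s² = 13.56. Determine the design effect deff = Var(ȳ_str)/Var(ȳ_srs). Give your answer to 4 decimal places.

0.5794

Var(ȳ_str) = Σ Wₕ²(1−fₕ)sₕ²/nₕ with Wₕ = Nₕ/40402:
  Private: (4788/40402)²·(1−422/4788)·18.9/422 = 5.7356349 × 10^-4
  Public: (18307/40402)²·(1−1473/18307)·7.559/1473 = 9.6885855 × 10^-4
  Nonprofit: (17307/40402)²·(1−2388/17307)·1.472/2388 = 9.7505534 × 10^-5
  → Var(ȳ_str) = 0.0016399276.
Var(ȳ_srs) = (1 − 4283/40402)·13.56/4283 = 0.0028303782.
deff = 0.0016399276 / 0.0028303782 = 0.5794.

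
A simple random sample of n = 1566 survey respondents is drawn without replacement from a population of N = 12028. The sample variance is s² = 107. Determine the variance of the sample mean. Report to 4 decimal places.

0.0594

Under SRS without replacement, Var(ȳ) = (1 − f)·s²/n with f = n/N = 1566/12028 = 0.13019621.
Var(ȳ) = (1 − 0.13019621)·107/1566 = 0.86980379·0.068326948 = 0.059431038.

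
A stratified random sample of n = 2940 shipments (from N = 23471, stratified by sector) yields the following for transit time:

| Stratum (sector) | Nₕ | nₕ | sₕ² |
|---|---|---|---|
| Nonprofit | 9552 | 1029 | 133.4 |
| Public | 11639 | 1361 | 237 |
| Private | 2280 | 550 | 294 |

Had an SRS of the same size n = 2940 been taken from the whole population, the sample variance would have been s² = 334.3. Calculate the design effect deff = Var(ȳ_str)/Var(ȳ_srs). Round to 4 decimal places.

Var(ȳ_str) = Σ Wₕ²(1−fₕ)sₕ²/nₕ with Wₕ = Nₕ/23471:
  Nonprofit: (9552/23471)²·(1−1029/9552)·133.4/1029 = 0.019158613
  Public: (11639/23471)²·(1−1361/11639)·237/1361 = 0.037813886
  Private: (2280/23471)²·(1−550/2280)·294/550 = 0.0038273872
  → Var(ȳ_str) = 0.060799886.
Var(ȳ_srs) = (1 − 2940/23471)·334.3/2940 = 0.099464374.
deff = 0.060799886 / 0.099464374 = 0.6113.

0.6113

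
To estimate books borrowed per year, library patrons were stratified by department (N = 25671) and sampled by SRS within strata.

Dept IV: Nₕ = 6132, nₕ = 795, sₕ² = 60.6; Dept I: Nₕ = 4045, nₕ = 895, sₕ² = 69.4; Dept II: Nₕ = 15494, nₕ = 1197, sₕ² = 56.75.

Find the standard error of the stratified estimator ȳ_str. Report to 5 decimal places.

Var(ȳ_str) = Σₕ Wₕ²(1 − fₕ)sₕ²/nₕ with Wₕ = Nₕ/N, N = 25671.
Dept IV: Wₕ = 0.23886876; term = 0.23886876²·(1 − 0.12964775)·60.6/795 = 0.0037854653.
Dept I: Wₕ = 0.15757080; term = 0.15757080²·(1 − 0.22126082)·69.4/895 = 0.0014992703.
Dept II: Wₕ = 0.60356044; term = 0.60356044²·(1 − 0.07725571)·56.75/1197 = 0.015936561.
Sum = 0.021221297.
SE = √(0.021221297) = 0.14568.

0.14568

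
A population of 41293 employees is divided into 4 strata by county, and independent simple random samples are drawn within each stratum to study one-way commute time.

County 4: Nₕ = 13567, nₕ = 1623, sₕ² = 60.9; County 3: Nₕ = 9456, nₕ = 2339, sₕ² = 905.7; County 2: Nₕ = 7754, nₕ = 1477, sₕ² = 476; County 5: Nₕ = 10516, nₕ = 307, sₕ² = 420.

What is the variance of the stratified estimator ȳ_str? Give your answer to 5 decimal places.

0.11419

Var(ȳ_str) = Σₕ Wₕ²(1 − fₕ)sₕ²/nₕ with Wₕ = Nₕ/N, N = 41293.
County 4: Wₕ = 0.32855448; term = 0.32855448²·(1 − 0.11962851)·60.9/1623 = 0.0035659851.
County 3: Wₕ = 0.22899765; term = 0.22899765²·(1 − 0.24735618)·905.7/2339 = 0.015282898.
County 2: Wₕ = 0.18778001; term = 0.18778001²·(1 − 0.19048233)·476/1477 = 0.0091992307.
County 5: Wₕ = 0.25466786; term = 0.25466786²·(1 − 0.02919361)·420/307 = 0.086137413.
Sum = 0.11418553.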